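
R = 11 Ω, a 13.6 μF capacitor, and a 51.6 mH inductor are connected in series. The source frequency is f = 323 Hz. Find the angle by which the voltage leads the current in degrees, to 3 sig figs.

ω = 2πf = 2029 rad/s
X_L = ωL = 105 Ω
X_C = 1/(ωC) = 36.2 Ω
Net reactance X = X_L − X_C = 68.5 Ω
Z = 11.0 + j68.5 Ω
|Z| = √(11.0² + 68.5²) = 69.4 Ω
∠Z = arctan(68.5/11.0) = 80.9°

80.9°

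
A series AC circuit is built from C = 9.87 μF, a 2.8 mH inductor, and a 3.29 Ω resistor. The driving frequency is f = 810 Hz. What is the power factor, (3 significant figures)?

ω = 2πf = 5089 rad/s
X_L = ωL = 14.3 Ω
X_C = 1/(ωC) = 19.9 Ω
Net reactance X = X_L − X_C = -5.66 Ω
Z = 3.29 − j5.66 Ω
|Z| = √(3.29² + 5.66²) = 6.54 Ω
∠Z = arctan(-5.66/3.29) = -59.8°
cos φ = cos(-59.8°) = 0.503

0.503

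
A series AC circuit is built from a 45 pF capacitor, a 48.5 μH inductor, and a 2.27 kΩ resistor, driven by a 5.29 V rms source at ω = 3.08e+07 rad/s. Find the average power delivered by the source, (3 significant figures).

X_L = ωL = 1490 Ω
X_C = 1/(ωC) = 722 Ω
Net reactance X = X_L − X_C = 772 Ω
Z = 2270 + j772 Ω
|Z| = √(2270² + 772²) = 2400 Ω
∠Z = arctan(772/2270) = 18.8°
I = V/|Z| = 2.21 mA
P = VI cos φ = 5.29 × 0.00221 × cos(18.8°) = 11.0 mW

11.0 mW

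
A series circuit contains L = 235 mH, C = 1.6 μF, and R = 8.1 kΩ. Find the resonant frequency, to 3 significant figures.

260 Hz

ω₀ = 1/√(LC) = 1/√(0.235 × 1.6e-06) = 1631 rad/s
f₀ = ω₀/(2π) = 260 Hz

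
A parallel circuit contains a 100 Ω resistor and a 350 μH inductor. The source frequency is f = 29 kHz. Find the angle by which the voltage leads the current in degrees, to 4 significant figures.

ω = 2πf = 182200 rad/s
X_L = ωL = 63.77 Ω
Parallel: admittances add. Y = 1/R + 1/(jωL)
Y = (0.01000 − j0.01568) S
|Y| = 0.01860 S → |Z| = 1/|Y| = 53.77 Ω, ∠Z = −∠Y = 57.47°

57.47°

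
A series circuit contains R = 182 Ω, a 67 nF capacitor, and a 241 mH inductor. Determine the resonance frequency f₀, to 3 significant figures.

1.25 kHz

ω₀ = 1/√(LC) = 1/√(0.241 × 6.7e-08) = 7870 rad/s
f₀ = ω₀/(2π) = 1.25 kHz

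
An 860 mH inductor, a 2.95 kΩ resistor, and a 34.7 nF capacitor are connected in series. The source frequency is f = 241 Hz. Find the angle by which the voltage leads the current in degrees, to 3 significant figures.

-80.6°

ω = 2πf = 1514 rad/s
X_L = ωL = 1300 Ω
X_C = 1/(ωC) = 19000 Ω
Net reactance X = X_L − X_C = -17700 Ω
Z = 2950 − j17700 Ω
|Z| = √(2950² + 17700²) = 18000 Ω
∠Z = arctan(-17700/2950) = -80.6°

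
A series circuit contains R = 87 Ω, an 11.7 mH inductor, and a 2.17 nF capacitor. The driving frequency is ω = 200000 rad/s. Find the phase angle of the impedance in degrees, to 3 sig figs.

X_L = ωL = 2340 Ω
X_C = 1/(ωC) = 2300 Ω
Net reactance X = X_L − X_C = 35.9 Ω
Z = 87.0 + j35.9 Ω
|Z| = √(87.0² + 35.9²) = 94.1 Ω
∠Z = arctan(35.9/87.0) = 22.4°

22.4°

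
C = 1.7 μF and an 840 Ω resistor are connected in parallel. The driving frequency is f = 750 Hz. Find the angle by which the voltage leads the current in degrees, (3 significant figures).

-81.5°

ω = 2πf = 4712 rad/s
X_C = 1/(ωC) = 125 Ω
Parallel: admittances add. Y = 1/R + jωC
Y = (0.00119 + j0.00801) S
|Y| = 0.00810 S → |Z| = 1/|Y| = 123 Ω, ∠Z = −∠Y = -81.5°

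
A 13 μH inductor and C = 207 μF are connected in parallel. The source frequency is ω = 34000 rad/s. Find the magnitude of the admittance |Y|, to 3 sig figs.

4.78 S

X_L = ωL = 0.442 Ω
X_C = 1/(ωC) = 0.142 Ω
Parallel: admittances add. Y = 1/(jωL) + jωC
Y = (0 + j4.78) S
|Y| = 4.78 S → |Z| = 1/|Y| = 0.209 Ω, ∠Z = −∠Y = -90.0°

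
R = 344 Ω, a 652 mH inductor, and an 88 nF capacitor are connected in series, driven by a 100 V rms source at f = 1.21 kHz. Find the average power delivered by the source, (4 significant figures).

284.2 mW

ω = 2πf = 7603 rad/s
X_L = ωL = 4957 Ω
X_C = 1/(ωC) = 1495 Ω
Net reactance X = X_L − X_C = 3462 Ω
Z = 344.0 + j3462 Ω
|Z| = √(344.0² + 3462²) = 3479 Ω
∠Z = arctan(3462/344.0) = 84.33°
I = V/|Z| = 28.74 mA
P = VI cos φ = 100 × 0.02874 × cos(84.33°) = 284.2 mW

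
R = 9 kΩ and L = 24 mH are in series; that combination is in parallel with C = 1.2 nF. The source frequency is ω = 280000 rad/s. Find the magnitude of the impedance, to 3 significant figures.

3430 Ω

X_L = ωL = 6720 Ω
X_C = 1/(ωC) = 2980 Ω
Branch 1 (R+jX_L): Z₁ = 9000 + j6720 Ω, |Z₁| = 11200 Ω
Branch 2 (−jX_C): Z₂ = −j2980 Ω
Parallel: Z = Z₁Z₂/(Z₁+Z₂), |Z| = 3430 Ω, ∠Z = -75.8°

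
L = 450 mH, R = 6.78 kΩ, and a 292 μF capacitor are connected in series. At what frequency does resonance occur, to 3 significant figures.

ω₀ = 1/√(LC) = 1/√(0.45 × 0.000292) = 87.24 rad/s
f₀ = ω₀/(2π) = 13.9 Hz

13.9 Hz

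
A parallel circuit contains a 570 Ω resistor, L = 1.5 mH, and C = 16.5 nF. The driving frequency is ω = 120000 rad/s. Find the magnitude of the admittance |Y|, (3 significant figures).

X_L = ωL = 180 Ω
X_C = 1/(ωC) = 505 Ω
Parallel: admittances add. Y = 1/R + 1/(jωL) + jωC
Y = (0.00175 − j0.00358) S
|Y| = 0.00398 S → |Z| = 1/|Y| = 251 Ω, ∠Z = −∠Y = 63.9°

3.98 mS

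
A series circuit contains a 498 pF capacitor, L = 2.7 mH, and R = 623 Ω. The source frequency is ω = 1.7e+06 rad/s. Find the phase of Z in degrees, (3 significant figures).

X_L = ωL = 4590 Ω
X_C = 1/(ωC) = 1180 Ω
Net reactance X = X_L − X_C = 3410 Ω
Z = 623 + j3410 Ω
|Z| = √(623² + 3410²) = 3470 Ω
∠Z = arctan(3410/623) = 79.6°

79.6°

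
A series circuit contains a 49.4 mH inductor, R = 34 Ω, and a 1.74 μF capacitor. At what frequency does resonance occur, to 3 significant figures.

543 Hz

ω₀ = 1/√(LC) = 1/√(0.0494 × 1.74e-06) = 3411 rad/s
f₀ = ω₀/(2π) = 543 Hz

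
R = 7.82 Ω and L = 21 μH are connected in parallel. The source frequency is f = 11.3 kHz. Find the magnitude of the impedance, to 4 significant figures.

1.465 Ω

ω = 2πf = 71000 rad/s
X_L = ωL = 1.491 Ω
Parallel: admittances add. Y = 1/R + 1/(jωL)
Y = (0.1279 − j0.6707) S
|Y| = 0.6828 S → |Z| = 1/|Y| = 1.465 Ω, ∠Z = −∠Y = 79.21°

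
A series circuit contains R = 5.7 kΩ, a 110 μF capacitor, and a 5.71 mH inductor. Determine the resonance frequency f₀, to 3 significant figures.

ω₀ = 1/√(LC) = 1/√(0.00571 × 0.00011) = 1262 rad/s
f₀ = ω₀/(2π) = 201 Hz

201 Hz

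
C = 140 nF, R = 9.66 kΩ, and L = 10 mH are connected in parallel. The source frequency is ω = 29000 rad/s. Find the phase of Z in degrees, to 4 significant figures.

-80.40°

X_L = ωL = 290.0 Ω
X_C = 1/(ωC) = 246.3 Ω
Parallel: admittances add. Y = 1/R + 1/(jωL) + jωC
Y = (0.0001035 + j0.0006117) S
|Y| = 0.0006204 S → |Z| = 1/|Y| = 1612 Ω, ∠Z = −∠Y = -80.40°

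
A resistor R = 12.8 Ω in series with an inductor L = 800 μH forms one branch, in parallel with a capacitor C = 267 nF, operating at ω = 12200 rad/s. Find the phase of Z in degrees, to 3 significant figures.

X_L = ωL = 9.76 Ω
X_C = 1/(ωC) = 307 Ω
Branch 1 (R+jX_L): Z₁ = 12.8 + j9.76 Ω, |Z₁| = 16.1 Ω
Branch 2 (−jX_C): Z₂ = −j307 Ω
Parallel: Z = Z₁Z₂/(Z₁+Z₂), |Z| = 16.6 Ω, ∠Z = 34.9°

34.9°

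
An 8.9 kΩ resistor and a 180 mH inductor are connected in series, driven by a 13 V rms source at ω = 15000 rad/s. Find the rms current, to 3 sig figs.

1.40 mA

X_L = ωL = 2700 Ω
Z = 8900 + j2700 Ω
|Z| = √(8900² + 2700²) = 9300 Ω
I = V/|Z| = 13/9300 = 1.40 mA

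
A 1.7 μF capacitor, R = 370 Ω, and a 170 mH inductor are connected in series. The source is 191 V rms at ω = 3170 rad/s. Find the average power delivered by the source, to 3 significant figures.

X_L = ωL = 539 Ω
X_C = 1/(ωC) = 186 Ω
Net reactance X = X_L − X_C = 353 Ω
Z = 370 + j353 Ω
|Z| = √(370² + 353²) = 512 Ω
∠Z = arctan(353/370) = 43.7°
I = V/|Z| = 373 mA
P = VI cos φ = 191 × 0.373 × cos(43.7°) = 51.6 W

51.6 W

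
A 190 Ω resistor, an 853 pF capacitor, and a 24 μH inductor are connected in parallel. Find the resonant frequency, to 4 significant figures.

1.112 MHz

ω₀ = 1/√(LC) = 1/√(2.4e-05 × 8.53e-10) = 6.989e+06 rad/s
f₀ = ω₀/(2π) = 1.112 MHz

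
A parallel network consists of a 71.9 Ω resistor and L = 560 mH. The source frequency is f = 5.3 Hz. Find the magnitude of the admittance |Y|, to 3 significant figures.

55.4 mS

ω = 2πf = 33.30 rad/s
X_L = ωL = 18.6 Ω
Parallel: admittances add. Y = 1/R + 1/(jωL)
Y = (0.0139 − j0.0536) S
|Y| = 0.0554 S → |Z| = 1/|Y| = 18.1 Ω, ∠Z = −∠Y = 75.5°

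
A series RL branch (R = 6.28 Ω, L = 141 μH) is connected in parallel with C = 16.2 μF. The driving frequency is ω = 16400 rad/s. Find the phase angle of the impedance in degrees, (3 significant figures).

-56.8°

X_L = ωL = 2.31 Ω
X_C = 1/(ωC) = 3.76 Ω
Branch 1 (R+jX_L): Z₁ = 6.28 + j2.31 Ω, |Z₁| = 6.69 Ω
Branch 2 (−jX_C): Z₂ = −j3.76 Ω
Parallel: Z = Z₁Z₂/(Z₁+Z₂), |Z| = 3.91 Ω, ∠Z = -56.8°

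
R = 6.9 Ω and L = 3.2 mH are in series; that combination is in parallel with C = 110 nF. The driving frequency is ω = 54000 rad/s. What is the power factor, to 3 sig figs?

0.818

X_L = ωL = 173 Ω
X_C = 1/(ωC) = 168 Ω
Branch 1 (R+jX_L): Z₁ = 6.90 + j173 Ω, |Z₁| = 173 Ω
Branch 2 (−jX_C): Z₂ = −j168 Ω
Parallel: Z = Z₁Z₂/(Z₁+Z₂), |Z| = 3550 Ω, ∠Z = -35.1°
cos φ = cos(-35.1°) = 0.818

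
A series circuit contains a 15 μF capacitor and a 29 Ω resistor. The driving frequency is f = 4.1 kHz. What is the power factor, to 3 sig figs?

ω = 2πf = 25760 rad/s
X_C = 1/(ωC) = 2.59 Ω
Z = 29.0 − j2.59 Ω
|Z| = √(29.0² + 2.59²) = 29.1 Ω
∠Z = arctan(-2.59/29.0) = -5.10°
cos φ = cos(-5.10°) = 0.996

0.996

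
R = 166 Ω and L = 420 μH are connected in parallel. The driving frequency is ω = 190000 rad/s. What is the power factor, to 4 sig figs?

X_L = ωL = 79.80 Ω
Parallel: admittances add. Y = 1/R + 1/(jωL)
Y = (0.006024 − j0.01253) S
|Y| = 0.01390 S → |Z| = 1/|Y| = 71.92 Ω, ∠Z = −∠Y = 64.33°
cos φ = cos(64.33°) = 0.4333

0.4333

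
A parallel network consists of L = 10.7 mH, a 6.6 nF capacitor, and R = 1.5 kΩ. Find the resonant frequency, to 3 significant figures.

ω₀ = 1/√(LC) = 1/√(0.0107 × 6.6e-09) = 119000 rad/s
f₀ = ω₀/(2π) = 18.9 kHz

18.9 kHz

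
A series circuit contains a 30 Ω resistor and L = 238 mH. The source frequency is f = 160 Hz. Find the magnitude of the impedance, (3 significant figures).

ω = 2πf = 1005 rad/s
X_L = ωL = 239 Ω
Z = 30.0 + j239 Ω
|Z| = √(30.0² + 239²) = 241 Ω

241 Ω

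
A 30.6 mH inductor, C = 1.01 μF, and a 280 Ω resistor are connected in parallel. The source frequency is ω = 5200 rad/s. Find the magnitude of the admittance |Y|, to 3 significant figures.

X_L = ωL = 159 Ω
X_C = 1/(ωC) = 190 Ω
Parallel: admittances add. Y = 1/R + 1/(jωL) + jωC
Y = (0.00357 − j0.00103) S
|Y| = 0.00372 S → |Z| = 1/|Y| = 269 Ω, ∠Z = −∠Y = 16.1°

3.72 mS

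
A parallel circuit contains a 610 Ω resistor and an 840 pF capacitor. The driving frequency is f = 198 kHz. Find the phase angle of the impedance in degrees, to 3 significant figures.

-32.5°

ω = 2πf = 1.244e+06 rad/s
X_C = 1/(ωC) = 957 Ω
Parallel: admittances add. Y = 1/R + jωC
Y = (0.00164 + j0.00105) S
|Y| = 0.00194 S → |Z| = 1/|Y| = 514 Ω, ∠Z = −∠Y = -32.5°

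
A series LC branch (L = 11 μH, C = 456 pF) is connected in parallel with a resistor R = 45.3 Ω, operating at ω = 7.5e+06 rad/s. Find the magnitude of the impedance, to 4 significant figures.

44.28 Ω

X_L = ωL = 82.50 Ω
X_C = 1/(ωC) = 292.4 Ω
Branch 1: Z₁ = R = 45.30 Ω
Branch 2 (series LC): Z₂ = j(X_L − X_C) = −j209.9 Ω
Parallel: Z = Z₁Z₂/(Z₁+Z₂), |Z| = 44.28 Ω, ∠Z = -12.18°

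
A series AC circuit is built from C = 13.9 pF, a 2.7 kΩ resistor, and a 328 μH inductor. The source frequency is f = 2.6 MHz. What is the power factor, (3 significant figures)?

ω = 2πf = 1.634e+07 rad/s
X_L = ωL = 5360 Ω
X_C = 1/(ωC) = 4400 Ω
Net reactance X = X_L − X_C = 954 Ω
Z = 2700 + j954 Ω
|Z| = √(2700² + 954²) = 2860 Ω
∠Z = arctan(954/2700) = 19.5°
cos φ = cos(19.5°) = 0.943

0.943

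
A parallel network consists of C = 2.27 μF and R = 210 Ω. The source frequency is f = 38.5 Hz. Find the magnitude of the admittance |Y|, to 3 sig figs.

ω = 2πf = 241.9 rad/s
X_C = 1/(ωC) = 1820 Ω
Parallel: admittances add. Y = 1/R + jωC
Y = (0.00476 + j0.000549) S
|Y| = 0.00479 S → |Z| = 1/|Y| = 209 Ω, ∠Z = −∠Y = -6.58°

4.79 mS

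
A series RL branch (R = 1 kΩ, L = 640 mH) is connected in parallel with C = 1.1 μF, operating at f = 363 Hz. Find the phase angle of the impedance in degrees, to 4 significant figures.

ω = 2πf = 2281 rad/s
X_L = ωL = 1460 Ω
X_C = 1/(ωC) = 398.6 Ω
Branch 1 (R+jX_L): Z₁ = 1000 + j1460 Ω, |Z₁| = 1769 Ω
Branch 2 (−jX_C): Z₂ = −j398.6 Ω
Parallel: Z = Z₁Z₂/(Z₁+Z₂), |Z| = 483.7 Ω, ∠Z = -81.11°

-81.11°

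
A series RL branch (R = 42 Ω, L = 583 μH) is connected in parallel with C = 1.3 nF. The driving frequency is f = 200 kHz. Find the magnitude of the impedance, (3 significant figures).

3520 Ω

ω = 2πf = 1.257e+06 rad/s
X_L = ωL = 733 Ω
X_C = 1/(ωC) = 612 Ω
Branch 1 (R+jX_L): Z₁ = 42.0 + j733 Ω, |Z₁| = 734 Ω
Branch 2 (−jX_C): Z₂ = −j612 Ω
Parallel: Z = Z₁Z₂/(Z₁+Z₂), |Z| = 3520 Ω, ∠Z = -74.1°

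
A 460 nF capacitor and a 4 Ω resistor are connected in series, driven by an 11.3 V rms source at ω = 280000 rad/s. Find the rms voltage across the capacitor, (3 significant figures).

X_C = 1/(ωC) = 7.76 Ω
Z = 4.00 − j7.76 Ω
|Z| = √(4.00² + 7.76²) = 8.73 Ω
I = V/|Z| = 1.29 A
V_C = I·|Z_C| = 1.29 × 7.76 = 10.0 V

10.0 V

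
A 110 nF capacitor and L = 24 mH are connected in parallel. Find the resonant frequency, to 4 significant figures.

ω₀ = 1/√(LC) = 1/√(0.024 × 1.1e-07) = 19460 rad/s
f₀ = ω₀/(2π) = 3.098 kHz

3.098 kHz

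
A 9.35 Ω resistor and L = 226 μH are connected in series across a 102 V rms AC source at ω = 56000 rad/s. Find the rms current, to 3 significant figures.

X_L = ωL = 12.7 Ω
Z = 9.35 + j12.7 Ω
|Z| = √(9.35² + 12.7²) = 15.7 Ω
I = V/|Z| = 102/15.7 = 6.48 A

6.48 A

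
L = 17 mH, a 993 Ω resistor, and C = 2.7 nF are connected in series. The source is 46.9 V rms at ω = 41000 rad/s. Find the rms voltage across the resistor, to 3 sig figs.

5.55 V

X_L = ωL = 697 Ω
X_C = 1/(ωC) = 9030 Ω
Net reactance X = X_L − X_C = -8340 Ω
Z = 993 − j8340 Ω
|Z| = √(993² + 8340²) = 8400 Ω
I = V/|Z| = 5.59 mA
V_R = I·|Z_R| = 0.00559 × 993 = 5.55 V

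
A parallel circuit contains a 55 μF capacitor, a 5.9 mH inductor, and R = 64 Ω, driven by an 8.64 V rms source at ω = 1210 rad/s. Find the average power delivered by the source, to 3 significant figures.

1.17 W

X_L = ωL = 7.14 Ω
X_C = 1/(ωC) = 15.0 Ω
Parallel: admittances add. Y = 1/R + 1/(jωL) + jωC
Y = (0.0156 − j0.0735) S
|Y| = 0.0752 S → |Z| = 1/|Y| = 13.3 Ω, ∠Z = −∠Y = 78.0°
I = V/|Z| = 649 mA
P = VI cos φ = 8.64 × 0.649 × cos(78.0°) = 1.17 W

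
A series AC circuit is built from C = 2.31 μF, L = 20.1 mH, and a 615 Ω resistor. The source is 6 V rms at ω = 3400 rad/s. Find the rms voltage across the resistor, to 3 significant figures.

5.97 V

X_L = ωL = 68.3 Ω
X_C = 1/(ωC) = 127 Ω
Net reactance X = X_L − X_C = -59.0 Ω
Z = 615 − j59.0 Ω
|Z| = √(615² + 59.0²) = 618 Ω
I = V/|Z| = 9.71 mA
V_R = I·|Z_R| = 0.00971 × 615 = 5.97 V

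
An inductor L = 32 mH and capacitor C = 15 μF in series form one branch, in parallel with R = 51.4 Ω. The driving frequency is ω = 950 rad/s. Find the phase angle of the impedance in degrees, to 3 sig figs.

X_L = ωL = 30.4 Ω
X_C = 1/(ωC) = 70.2 Ω
Branch 1: Z₁ = R = 51.4 Ω
Branch 2 (series LC): Z₂ = j(X_L − X_C) = −j39.8 Ω
Parallel: Z = Z₁Z₂/(Z₁+Z₂), |Z| = 31.5 Ω, ∠Z = -52.3°

-52.3°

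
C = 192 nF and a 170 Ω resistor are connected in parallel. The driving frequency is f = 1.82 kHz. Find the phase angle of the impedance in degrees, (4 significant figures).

ω = 2πf = 11440 rad/s
X_C = 1/(ωC) = 455.5 Ω
Parallel: admittances add. Y = 1/R + jωC
Y = (0.005882 + j0.002196) S
|Y| = 0.006279 S → |Z| = 1/|Y| = 159.3 Ω, ∠Z = −∠Y = -20.47°

-20.47°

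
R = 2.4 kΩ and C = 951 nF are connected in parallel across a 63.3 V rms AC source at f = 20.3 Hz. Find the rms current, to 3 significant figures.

ω = 2πf = 127.5 rad/s
X_C = 1/(ωC) = 8240 Ω
Parallel: admittances add. Y = 1/R + jωC
Y = (0.000417 + j0.000121) S
|Y| = 0.000434 S → |Z| = 1/|Y| = 2300 Ω, ∠Z = −∠Y = -16.2°
I = V/|Z| = 63.3/2300 = 27.5 mA

27.5 mA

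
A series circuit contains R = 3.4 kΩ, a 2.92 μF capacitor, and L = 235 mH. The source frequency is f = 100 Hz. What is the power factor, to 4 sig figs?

0.9932

ω = 2πf = 628.3 rad/s
X_L = ωL = 147.7 Ω
X_C = 1/(ωC) = 545.1 Ω
Net reactance X = X_L − X_C = -397.4 Ω
Z = 3400 − j397.4 Ω
|Z| = √(3400² + 397.4²) = 3423 Ω
∠Z = arctan(-397.4/3400) = -6.667°
cos φ = cos(-6.667°) = 0.9932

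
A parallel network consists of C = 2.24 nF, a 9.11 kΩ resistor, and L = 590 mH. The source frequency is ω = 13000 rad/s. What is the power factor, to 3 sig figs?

X_L = ωL = 7670 Ω
X_C = 1/(ωC) = 34300 Ω
Parallel: admittances add. Y = 1/R + 1/(jωL) + jωC
Y = (0.000110 − j0.000101) S
|Y| = 0.000149 S → |Z| = 1/|Y| = 6700 Ω, ∠Z = −∠Y = 42.7°
cos φ = cos(42.7°) = 0.735

0.735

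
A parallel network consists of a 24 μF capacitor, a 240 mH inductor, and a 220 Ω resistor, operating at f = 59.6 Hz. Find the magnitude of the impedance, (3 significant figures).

ω = 2πf = 374.5 rad/s
X_L = ωL = 89.9 Ω
X_C = 1/(ωC) = 111 Ω
Parallel: admittances add. Y = 1/R + 1/(jωL) + jωC
Y = (0.00455 − j0.00214) S
|Y| = 0.00502 S → |Z| = 1/|Y| = 199 Ω, ∠Z = −∠Y = 25.2°

199 Ω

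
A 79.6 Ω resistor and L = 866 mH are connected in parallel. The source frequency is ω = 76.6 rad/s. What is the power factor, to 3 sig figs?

0.640

X_L = ωL = 66.3 Ω
Parallel: admittances add. Y = 1/R + 1/(jωL)
Y = (0.0126 − j0.0151) S
|Y| = 0.0196 S → |Z| = 1/|Y| = 51.0 Ω, ∠Z = −∠Y = 50.2°
cos φ = cos(50.2°) = 0.640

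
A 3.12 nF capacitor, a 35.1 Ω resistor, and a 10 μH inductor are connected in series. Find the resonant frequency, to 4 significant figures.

901.0 kHz

ω₀ = 1/√(LC) = 1/√(1e-05 × 3.12e-09) = 5.661e+06 rad/s
f₀ = ω₀/(2π) = 901.0 kHz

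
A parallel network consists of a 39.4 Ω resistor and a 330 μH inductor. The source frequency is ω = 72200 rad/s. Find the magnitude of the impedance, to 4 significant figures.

X_L = ωL = 23.83 Ω
Parallel: admittances add. Y = 1/R + 1/(jωL)
Y = (0.02538 − j0.04197) S
|Y| = 0.04905 S → |Z| = 1/|Y| = 20.39 Ω, ∠Z = −∠Y = 58.84°

20.39 Ω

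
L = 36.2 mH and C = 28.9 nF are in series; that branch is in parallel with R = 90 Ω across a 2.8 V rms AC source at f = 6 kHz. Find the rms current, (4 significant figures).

ω = 2πf = 37700 rad/s
X_L = ωL = 1365 Ω
X_C = 1/(ωC) = 917.8 Ω
Branch 1: Z₁ = R = 90.00 Ω
Branch 2 (series LC): Z₂ = j(X_L − X_C) = j446.9 Ω
Parallel: Z = Z₁Z₂/(Z₁+Z₂), |Z| = 88.23 Ω, ∠Z = 11.39°
I = V/|Z| = 2.8/88.23 = 31.74 mA

31.74 mA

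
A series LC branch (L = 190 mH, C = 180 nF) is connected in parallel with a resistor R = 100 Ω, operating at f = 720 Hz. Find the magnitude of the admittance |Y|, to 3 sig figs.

ω = 2πf = 4524 rad/s
X_L = ωL = 860 Ω
X_C = 1/(ωC) = 1230 Ω
Branch 1: Z₁ = R = 100 Ω
Branch 2 (series LC): Z₂ = j(X_L − X_C) = −j369 Ω
Parallel: Z = Z₁Z₂/(Z₁+Z₂), |Z| = 96.5 Ω, ∠Z = -15.2°
|Y| = 1/|Z| = 10.4 mS

10.4 mS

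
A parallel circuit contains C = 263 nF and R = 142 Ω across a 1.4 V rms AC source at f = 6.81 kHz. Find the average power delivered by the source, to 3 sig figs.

13.8 mW

ω = 2πf = 42790 rad/s
X_C = 1/(ωC) = 88.9 Ω
Parallel: admittances add. Y = 1/R + jωC
Y = (0.00704 + j0.0113) S
|Y| = 0.0133 S → |Z| = 1/|Y| = 75.3 Ω, ∠Z = −∠Y = -58.0°
I = V/|Z| = 18.6 mA
P = VI cos φ = 1.4 × 0.0186 × cos(-58.0°) = 13.8 mW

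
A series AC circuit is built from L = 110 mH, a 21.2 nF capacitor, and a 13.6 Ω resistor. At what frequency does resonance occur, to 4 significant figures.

ω₀ = 1/√(LC) = 1/√(0.11 × 2.12e-08) = 20710 rad/s
f₀ = ω₀/(2π) = 3.296 kHz

3.296 kHz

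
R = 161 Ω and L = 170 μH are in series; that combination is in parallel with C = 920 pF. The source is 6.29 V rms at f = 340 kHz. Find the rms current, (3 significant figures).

6.76 mA

ω = 2πf = 2.136e+06 rad/s
X_L = ωL = 363 Ω
X_C = 1/(ωC) = 509 Ω
Branch 1 (R+jX_L): Z₁ = 161 + j363 Ω, |Z₁| = 397 Ω
Branch 2 (−jX_C): Z₂ = −j509 Ω
Parallel: Z = Z₁Z₂/(Z₁+Z₂), |Z| = 931 Ω, ∠Z = 18.2°
I = V/|Z| = 6.29/931 = 6.76 mA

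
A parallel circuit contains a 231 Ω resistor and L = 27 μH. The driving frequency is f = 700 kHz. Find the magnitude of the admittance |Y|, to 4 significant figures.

ω = 2πf = 4.398e+06 rad/s
X_L = ωL = 118.8 Ω
Parallel: admittances add. Y = 1/R + 1/(jωL)
Y = (0.004329 − j0.008421) S
|Y| = 0.009468 S → |Z| = 1/|Y| = 105.6 Ω, ∠Z = −∠Y = 62.79°

9.468 mS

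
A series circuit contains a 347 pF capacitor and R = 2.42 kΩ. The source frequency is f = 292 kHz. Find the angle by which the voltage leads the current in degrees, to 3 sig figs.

ω = 2πf = 1.835e+06 rad/s
X_C = 1/(ωC) = 1570 Ω
Z = 2420 − j1570 Ω
|Z| = √(2420² + 1570²) = 2890 Ω
∠Z = arctan(-1570/2420) = -33.0°

-33.0°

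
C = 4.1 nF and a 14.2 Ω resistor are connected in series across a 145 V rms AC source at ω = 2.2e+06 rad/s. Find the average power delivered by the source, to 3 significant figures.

23.9 W

X_C = 1/(ωC) = 111 Ω
Z = 14.2 − j111 Ω
|Z| = √(14.2² + 111²) = 112 Ω
∠Z = arctan(-111/14.2) = -82.7°
I = V/|Z| = 1.30 A
P = VI cos φ = 145 × 1.30 × cos(-82.7°) = 23.9 W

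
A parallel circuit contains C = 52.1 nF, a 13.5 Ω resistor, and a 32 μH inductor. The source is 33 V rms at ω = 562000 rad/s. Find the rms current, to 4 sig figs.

X_L = ωL = 17.98 Ω
X_C = 1/(ωC) = 34.15 Ω
Parallel: admittances add. Y = 1/R + 1/(jωL) + jωC
Y = (0.07407 − j0.02632) S
|Y| = 0.07861 S → |Z| = 1/|Y| = 12.72 Ω, ∠Z = −∠Y = 19.56°
I = V/|Z| = 33/12.72 = 2.594 A

2.594 A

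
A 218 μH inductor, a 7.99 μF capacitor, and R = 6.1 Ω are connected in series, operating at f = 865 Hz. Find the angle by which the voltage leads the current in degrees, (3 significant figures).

-74.4°

ω = 2πf = 5435 rad/s
X_L = ωL = 1.18 Ω
X_C = 1/(ωC) = 23.0 Ω
Net reactance X = X_L − X_C = -21.8 Ω
Z = 6.10 − j21.8 Ω
|Z| = √(6.10² + 21.8²) = 22.7 Ω
∠Z = arctan(-21.8/6.10) = -74.4°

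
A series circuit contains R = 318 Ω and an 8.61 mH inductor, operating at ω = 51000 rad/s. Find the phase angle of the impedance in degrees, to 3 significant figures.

X_L = ωL = 439 Ω
Z = 318 + j439 Ω
|Z| = √(318² + 439²) = 542 Ω
∠Z = arctan(439/318) = 54.1°

54.1°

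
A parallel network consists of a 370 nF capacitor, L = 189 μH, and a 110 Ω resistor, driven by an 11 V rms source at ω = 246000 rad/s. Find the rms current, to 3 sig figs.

X_L = ωL = 46.5 Ω
X_C = 1/(ωC) = 11.0 Ω
Parallel: admittances add. Y = 1/R + 1/(jωL) + jωC
Y = (0.00909 + j0.0695) S
|Y| = 0.0701 S → |Z| = 1/|Y| = 14.3 Ω, ∠Z = −∠Y = -82.5°
I = V/|Z| = 11/14.3 = 771 mA

771 mA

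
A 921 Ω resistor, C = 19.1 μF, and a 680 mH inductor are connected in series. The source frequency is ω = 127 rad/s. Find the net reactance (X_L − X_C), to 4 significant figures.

X_L = ωL = 86.36 Ω
X_C = 1/(ωC) = 412.3 Ω
X = 86.36 − 412.3 = -325.9 Ω

-325.9 Ω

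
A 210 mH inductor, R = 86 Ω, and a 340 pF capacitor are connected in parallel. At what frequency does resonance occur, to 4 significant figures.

18.84 kHz

ω₀ = 1/√(LC) = 1/√(0.21 × 3.4e-10) = 118300 rad/s
f₀ = ω₀/(2π) = 18.84 kHz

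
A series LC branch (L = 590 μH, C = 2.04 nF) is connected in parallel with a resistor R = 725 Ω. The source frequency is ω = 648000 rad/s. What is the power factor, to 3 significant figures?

X_L = ωL = 382 Ω
X_C = 1/(ωC) = 756 Ω
Branch 1: Z₁ = R = 725 Ω
Branch 2 (series LC): Z₂ = j(X_L − X_C) = −j374 Ω
Parallel: Z = Z₁Z₂/(Z₁+Z₂), |Z| = 332 Ω, ∠Z = -62.7°
cos φ = cos(-62.7°) = 0.459

0.459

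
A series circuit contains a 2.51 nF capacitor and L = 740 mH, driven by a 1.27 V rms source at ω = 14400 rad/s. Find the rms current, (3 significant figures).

74.7 μA

X_L = ωL = 10700 Ω
X_C = 1/(ωC) = 27700 Ω
Net reactance X = X_L − X_C = -17000 Ω
Z = − j17000 Ω
|Z| = √(0² + 17000²) = 17000 Ω
I = V/|Z| = 1.27/17000 = 74.7 μA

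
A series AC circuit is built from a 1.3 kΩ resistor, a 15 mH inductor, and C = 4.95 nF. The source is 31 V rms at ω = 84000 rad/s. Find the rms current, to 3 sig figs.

17.9 mA

X_L = ωL = 1260 Ω
X_C = 1/(ωC) = 2410 Ω
Net reactance X = X_L − X_C = -1150 Ω
Z = 1300 − j1150 Ω
|Z| = √(1300² + 1150²) = 1730 Ω
I = V/|Z| = 31/1730 = 17.9 mA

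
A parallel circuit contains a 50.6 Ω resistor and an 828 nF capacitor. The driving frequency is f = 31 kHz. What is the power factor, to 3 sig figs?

0.122

ω = 2πf = 194800 rad/s
X_C = 1/(ωC) = 6.20 Ω
Parallel: admittances add. Y = 1/R + jωC
Y = (0.0198 + j0.161) S
|Y| = 0.162 S → |Z| = 1/|Y| = 6.15 Ω, ∠Z = −∠Y = -83.0°
cos φ = cos(-83.0°) = 0.122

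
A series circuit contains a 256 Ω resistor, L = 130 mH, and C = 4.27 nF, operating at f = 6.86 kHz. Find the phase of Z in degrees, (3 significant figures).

ω = 2πf = 43100 rad/s
X_L = ωL = 5600 Ω
X_C = 1/(ωC) = 5430 Ω
Net reactance X = X_L − X_C = 170 Ω
Z = 256 + j170 Ω
|Z| = √(256² + 170²) = 307 Ω
∠Z = arctan(170/256) = 33.6°

33.6°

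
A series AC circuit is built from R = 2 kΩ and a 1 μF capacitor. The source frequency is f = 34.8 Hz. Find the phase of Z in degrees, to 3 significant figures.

ω = 2πf = 218.7 rad/s
X_C = 1/(ωC) = 4570 Ω
Z = 2000 − j4570 Ω
|Z| = √(2000² + 4570²) = 4990 Ω
∠Z = arctan(-4570/2000) = -66.4°

-66.4°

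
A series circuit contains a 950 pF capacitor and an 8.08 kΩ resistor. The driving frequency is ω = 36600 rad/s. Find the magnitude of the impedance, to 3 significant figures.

29900 Ω

X_C = 1/(ωC) = 28800 Ω
Z = 8080 − j28800 Ω
|Z| = √(8080² + 28800²) = 29900 Ω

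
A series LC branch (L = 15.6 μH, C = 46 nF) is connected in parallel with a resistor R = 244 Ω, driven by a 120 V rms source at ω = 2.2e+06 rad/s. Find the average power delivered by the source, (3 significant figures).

59.0 W

X_L = ωL = 34.3 Ω
X_C = 1/(ωC) = 9.88 Ω
Branch 1: Z₁ = R = 244 Ω
Branch 2 (series LC): Z₂ = j(X_L − X_C) = j24.4 Ω
Parallel: Z = Z₁Z₂/(Z₁+Z₂), |Z| = 24.3 Ω, ∠Z = 84.3°
I = V/|Z| = 4.93 A
P = VI cos φ = 120 × 4.93 × cos(84.3°) = 59.0 W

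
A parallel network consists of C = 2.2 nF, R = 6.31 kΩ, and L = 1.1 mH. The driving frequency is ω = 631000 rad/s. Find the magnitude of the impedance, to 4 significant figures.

X_L = ωL = 694.1 Ω
X_C = 1/(ωC) = 720.4 Ω
Parallel: admittances add. Y = 1/R + 1/(jωL) + jωC
Y = (0.0001585 − j5.251e-05) S
|Y| = 0.0001670 S → |Z| = 1/|Y| = 5990 Ω, ∠Z = −∠Y = 18.33°

5990 Ω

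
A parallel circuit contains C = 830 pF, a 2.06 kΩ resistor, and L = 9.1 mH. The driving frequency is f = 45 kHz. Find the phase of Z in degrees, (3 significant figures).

17.6°

ω = 2πf = 282700 rad/s
X_L = ωL = 2570 Ω
X_C = 1/(ωC) = 4260 Ω
Parallel: admittances add. Y = 1/R + 1/(jωL) + jωC
Y = (0.000485 − j0.000154) S
|Y| = 0.000509 S → |Z| = 1/|Y| = 1960 Ω, ∠Z = −∠Y = 17.6°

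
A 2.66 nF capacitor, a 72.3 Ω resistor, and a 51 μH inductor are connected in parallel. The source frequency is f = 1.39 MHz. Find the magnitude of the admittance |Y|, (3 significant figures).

ω = 2πf = 8.734e+06 rad/s
X_L = ωL = 445 Ω
X_C = 1/(ωC) = 43.0 Ω
Parallel: admittances add. Y = 1/R + 1/(jωL) + jωC
Y = (0.0138 + j0.0210) S
|Y| = 0.0251 S → |Z| = 1/|Y| = 39.8 Ω, ∠Z = −∠Y = -56.6°

25.1 mS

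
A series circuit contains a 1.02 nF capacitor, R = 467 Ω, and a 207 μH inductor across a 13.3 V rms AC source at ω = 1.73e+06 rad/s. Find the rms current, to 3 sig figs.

X_L = ωL = 358 Ω
X_C = 1/(ωC) = 567 Ω
Net reactance X = X_L − X_C = -209 Ω
Z = 467 − j209 Ω
|Z| = √(467² + 209²) = 511 Ω
I = V/|Z| = 13.3/511 = 26.0 mA

26.0 mA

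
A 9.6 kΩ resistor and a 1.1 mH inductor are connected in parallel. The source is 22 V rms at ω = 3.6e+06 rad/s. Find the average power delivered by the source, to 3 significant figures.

50.4 mW

X_L = ωL = 3960 Ω
Parallel: admittances add. Y = 1/R + 1/(jωL)
Y = (0.000104 − j0.000253) S
|Y| = 0.000273 S → |Z| = 1/|Y| = 3660 Ω, ∠Z = −∠Y = 67.6°
I = V/|Z| = 6.01 mA
P = VI cos φ = 22 × 0.00601 × cos(67.6°) = 50.4 mW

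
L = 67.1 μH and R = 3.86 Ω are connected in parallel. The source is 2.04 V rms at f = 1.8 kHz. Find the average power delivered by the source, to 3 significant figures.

1.08 W

ω = 2πf = 11310 rad/s
X_L = ωL = 0.759 Ω
Parallel: admittances add. Y = 1/R + 1/(jωL)
Y = (0.259 − j1.32) S
|Y| = 1.34 S → |Z| = 1/|Y| = 0.745 Ω, ∠Z = −∠Y = 78.9°
I = V/|Z| = 2.74 A
P = VI cos φ = 2.04 × 2.74 × cos(78.9°) = 1.08 W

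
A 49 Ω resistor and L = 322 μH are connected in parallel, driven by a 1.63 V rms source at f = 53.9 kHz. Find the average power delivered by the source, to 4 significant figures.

54.22 mW

ω = 2πf = 338700 rad/s
X_L = ωL = 109.0 Ω
Parallel: admittances add. Y = 1/R + 1/(jωL)
Y = (0.02041 − j0.009170) S
|Y| = 0.02237 S → |Z| = 1/|Y| = 44.70 Ω, ∠Z = −∠Y = 24.20°
I = V/|Z| = 36.47 mA
P = VI cos φ = 1.63 × 0.03647 × cos(24.20°) = 54.22 mW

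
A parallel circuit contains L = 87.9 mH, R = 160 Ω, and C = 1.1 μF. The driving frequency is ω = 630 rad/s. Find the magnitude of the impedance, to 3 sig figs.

X_L = ωL = 55.4 Ω
X_C = 1/(ωC) = 1440 Ω
Parallel: admittances add. Y = 1/R + 1/(jωL) + jωC
Y = (0.00625 − j0.0174) S
|Y| = 0.0185 S → |Z| = 1/|Y| = 54.2 Ω, ∠Z = −∠Y = 70.2°

54.2 Ω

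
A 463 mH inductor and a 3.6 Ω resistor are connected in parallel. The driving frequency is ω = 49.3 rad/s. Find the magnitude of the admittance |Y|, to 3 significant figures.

281 mS

X_L = ωL = 22.8 Ω
Parallel: admittances add. Y = 1/R + 1/(jωL)
Y = (0.278 − j0.0438) S
|Y| = 0.281 S → |Z| = 1/|Y| = 3.56 Ω, ∠Z = −∠Y = 8.96°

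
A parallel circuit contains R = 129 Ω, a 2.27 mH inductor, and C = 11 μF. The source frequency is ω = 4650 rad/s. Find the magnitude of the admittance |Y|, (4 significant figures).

44.27 mS

X_L = ωL = 10.56 Ω
X_C = 1/(ωC) = 19.55 Ω
Parallel: admittances add. Y = 1/R + 1/(jωL) + jωC
Y = (0.007752 − j0.04359) S
|Y| = 0.04427 S → |Z| = 1/|Y| = 22.59 Ω, ∠Z = −∠Y = 79.92°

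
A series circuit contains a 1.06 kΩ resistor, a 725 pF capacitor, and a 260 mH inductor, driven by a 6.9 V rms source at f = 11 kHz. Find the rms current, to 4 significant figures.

ω = 2πf = 69120 rad/s
X_L = ωL = 17970 Ω
X_C = 1/(ωC) = 19960 Ω
Net reactance X = X_L − X_C = -1987 Ω
Z = 1060 − j1987 Ω
|Z| = √(1060² + 1987²) = 2252 Ω
I = V/|Z| = 6.9/2252 = 3.064 mA

3.064 mA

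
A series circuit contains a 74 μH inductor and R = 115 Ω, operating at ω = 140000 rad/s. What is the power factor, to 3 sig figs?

0.996

X_L = ωL = 10.4 Ω
Z = 115 + j10.4 Ω
|Z| = √(115² + 10.4²) = 115 Ω
∠Z = arctan(10.4/115) = 5.15°
cos φ = cos(5.15°) = 0.996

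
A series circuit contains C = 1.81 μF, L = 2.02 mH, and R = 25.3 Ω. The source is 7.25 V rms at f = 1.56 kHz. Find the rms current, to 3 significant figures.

163 mA

ω = 2πf = 9802 rad/s
X_L = ωL = 19.8 Ω
X_C = 1/(ωC) = 56.4 Ω
Net reactance X = X_L − X_C = -36.6 Ω
Z = 25.3 − j36.6 Ω
|Z| = √(25.3² + 36.6²) = 44.5 Ω
I = V/|Z| = 7.25/44.5 = 163 mA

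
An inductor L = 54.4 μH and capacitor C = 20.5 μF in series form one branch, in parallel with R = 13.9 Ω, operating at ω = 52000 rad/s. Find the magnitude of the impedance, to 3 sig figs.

X_L = ωL = 2.83 Ω
X_C = 1/(ωC) = 0.938 Ω
Branch 1: Z₁ = R = 13.9 Ω
Branch 2 (series LC): Z₂ = j(X_L − X_C) = j1.89 Ω
Parallel: Z = Z₁Z₂/(Z₁+Z₂), |Z| = 1.87 Ω, ∠Z = 82.3°

1.87 Ω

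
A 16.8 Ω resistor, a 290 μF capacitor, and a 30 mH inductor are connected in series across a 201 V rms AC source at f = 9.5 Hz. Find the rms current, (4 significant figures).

ω = 2πf = 59.69 rad/s
X_L = ωL = 1.791 Ω
X_C = 1/(ωC) = 57.77 Ω
Net reactance X = X_L − X_C = -55.98 Ω
Z = 16.80 − j55.98 Ω
|Z| = √(16.80² + 55.98²) = 58.45 Ω
I = V/|Z| = 201/58.45 = 3.439 A

3.439 A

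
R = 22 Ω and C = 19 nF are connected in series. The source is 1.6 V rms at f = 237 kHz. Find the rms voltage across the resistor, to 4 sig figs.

ω = 2πf = 1.489e+06 rad/s
X_C = 1/(ωC) = 35.34 Ω
Z = 22.00 − j35.34 Ω
|Z| = √(22.00² + 35.34²) = 41.63 Ω
I = V/|Z| = 38.43 mA
V_R = I·|Z_R| = 0.03843 × 22.00 = 0.8455 V

0.8455 V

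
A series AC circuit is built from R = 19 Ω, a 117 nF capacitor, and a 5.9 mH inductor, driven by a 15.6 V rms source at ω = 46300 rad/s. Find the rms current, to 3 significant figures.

172 mA

X_L = ωL = 273 Ω
X_C = 1/(ωC) = 185 Ω
Net reactance X = X_L − X_C = 88.6 Ω
Z = 19.0 + j88.6 Ω
|Z| = √(19.0² + 88.6²) = 90.6 Ω
I = V/|Z| = 15.6/90.6 = 172 mA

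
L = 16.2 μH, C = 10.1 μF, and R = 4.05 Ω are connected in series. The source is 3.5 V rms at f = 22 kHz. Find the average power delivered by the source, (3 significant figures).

ω = 2πf = 138200 rad/s
X_L = ωL = 2.24 Ω
X_C = 1/(ωC) = 0.716 Ω
Net reactance X = X_L − X_C = 1.52 Ω
Z = 4.05 + j1.52 Ω
|Z| = √(4.05² + 1.52²) = 4.33 Ω
∠Z = arctan(1.52/4.05) = 20.6°
I = V/|Z| = 809 mA
P = VI cos φ = 3.5 × 0.809 × cos(20.6°) = 2.65 W

2.65 W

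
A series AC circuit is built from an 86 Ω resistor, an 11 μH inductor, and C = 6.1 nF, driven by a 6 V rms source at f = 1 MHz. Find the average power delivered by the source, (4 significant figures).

334.8 mW

ω = 2πf = 6.283e+06 rad/s
X_L = ωL = 69.12 Ω
X_C = 1/(ωC) = 26.09 Ω
Net reactance X = X_L − X_C = 43.02 Ω
Z = 86.00 + j43.02 Ω
|Z| = √(86.00² + 43.02²) = 96.16 Ω
∠Z = arctan(43.02/86.00) = 26.58°
I = V/|Z| = 62.39 mA
P = VI cos φ = 6 × 0.06239 × cos(26.58°) = 334.8 mW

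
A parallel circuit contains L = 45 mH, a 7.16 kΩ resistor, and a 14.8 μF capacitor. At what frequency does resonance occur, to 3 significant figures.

195 Hz

ω₀ = 1/√(LC) = 1/√(0.045 × 1.48e-05) = 1225 rad/s
f₀ = ω₀/(2π) = 195 Hz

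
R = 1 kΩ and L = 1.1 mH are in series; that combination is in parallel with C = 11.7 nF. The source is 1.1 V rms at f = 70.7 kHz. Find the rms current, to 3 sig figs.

5.36 mA

ω = 2πf = 444200 rad/s
X_L = ωL = 489 Ω
X_C = 1/(ωC) = 192 Ω
Branch 1 (R+jX_L): Z₁ = 1000 + j489 Ω, |Z₁| = 1110 Ω
Branch 2 (−jX_C): Z₂ = −j192 Ω
Parallel: Z = Z₁Z₂/(Z₁+Z₂), |Z| = 205 Ω, ∠Z = -80.5°
I = V/|Z| = 1.1/205 = 5.36 mA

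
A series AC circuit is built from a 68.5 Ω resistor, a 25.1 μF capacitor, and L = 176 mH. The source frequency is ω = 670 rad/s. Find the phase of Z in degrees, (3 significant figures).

40.5°

X_L = ωL = 118 Ω
X_C = 1/(ωC) = 59.5 Ω
Net reactance X = X_L − X_C = 58.5 Ω
Z = 68.5 + j58.5 Ω
|Z| = √(68.5² + 58.5²) = 90.1 Ω
∠Z = arctan(58.5/68.5) = 40.5°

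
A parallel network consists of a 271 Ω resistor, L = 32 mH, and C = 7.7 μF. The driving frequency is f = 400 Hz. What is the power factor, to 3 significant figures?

0.471

ω = 2πf = 2513 rad/s
X_L = ωL = 80.4 Ω
X_C = 1/(ωC) = 51.7 Ω
Parallel: admittances add. Y = 1/R + 1/(jωL) + jωC
Y = (0.00369 + j0.00692) S
|Y| = 0.00784 S → |Z| = 1/|Y| = 128 Ω, ∠Z = −∠Y = -61.9°
cos φ = cos(-61.9°) = 0.471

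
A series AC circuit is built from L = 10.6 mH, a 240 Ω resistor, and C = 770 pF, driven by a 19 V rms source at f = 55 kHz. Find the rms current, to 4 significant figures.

73.61 mA

ω = 2πf = 345600 rad/s
X_L = ωL = 3663 Ω
X_C = 1/(ωC) = 3758 Ω
Net reactance X = X_L − X_C = -94.99 Ω
Z = 240.0 − j94.99 Ω
|Z| = √(240.0² + 94.99²) = 258.1 Ω
I = V/|Z| = 19/258.1 = 73.61 mA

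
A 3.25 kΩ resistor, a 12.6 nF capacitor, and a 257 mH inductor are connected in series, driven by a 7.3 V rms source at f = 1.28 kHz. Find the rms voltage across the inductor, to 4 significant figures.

ω = 2πf = 8042 rad/s
X_L = ωL = 2067 Ω
X_C = 1/(ωC) = 9868 Ω
Net reactance X = X_L − X_C = -7801 Ω
Z = 3250 − j7801 Ω
|Z| = √(3250² + 7801²) = 8451 Ω
I = V/|Z| = 863.8 μA
V_L = I·|Z_L| = 0.0008638 × 2067 = 1.785 V

1.785 V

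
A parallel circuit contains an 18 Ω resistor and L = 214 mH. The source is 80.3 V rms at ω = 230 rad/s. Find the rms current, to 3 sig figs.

4.75 A

X_L = ωL = 49.2 Ω
Parallel: admittances add. Y = 1/R + 1/(jωL)
Y = (0.0556 − j0.0203) S
|Y| = 0.0592 S → |Z| = 1/|Y| = 16.9 Ω, ∠Z = −∠Y = 20.1°
I = V/|Z| = 80.3/16.9 = 4.75 A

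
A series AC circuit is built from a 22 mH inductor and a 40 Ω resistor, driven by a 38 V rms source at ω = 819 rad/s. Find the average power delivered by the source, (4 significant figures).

30.01 W

X_L = ωL = 18.02 Ω
Z = 40.00 + j18.02 Ω
|Z| = √(40.00² + 18.02²) = 43.87 Ω
∠Z = arctan(18.02/40.00) = 24.25°
I = V/|Z| = 866.2 mA
P = VI cos φ = 38 × 0.8662 × cos(24.25°) = 30.01 W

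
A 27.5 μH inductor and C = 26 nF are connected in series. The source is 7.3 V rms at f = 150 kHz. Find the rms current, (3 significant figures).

490 mA

ω = 2πf = 942500 rad/s
X_L = ωL = 25.9 Ω
X_C = 1/(ωC) = 40.8 Ω
Net reactance X = X_L − X_C = -14.9 Ω
Z = − j14.9 Ω
|Z| = √(0² + 14.9²) = 14.9 Ω
I = V/|Z| = 7.3/14.9 = 490 mA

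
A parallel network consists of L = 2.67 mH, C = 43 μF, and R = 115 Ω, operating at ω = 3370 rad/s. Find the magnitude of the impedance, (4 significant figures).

28.67 Ω

X_L = ωL = 8.998 Ω
X_C = 1/(ωC) = 6.901 Ω
Parallel: admittances add. Y = 1/R + 1/(jωL) + jωC
Y = (0.008696 + j0.03377) S
|Y| = 0.03487 S → |Z| = 1/|Y| = 28.67 Ω, ∠Z = −∠Y = -75.56°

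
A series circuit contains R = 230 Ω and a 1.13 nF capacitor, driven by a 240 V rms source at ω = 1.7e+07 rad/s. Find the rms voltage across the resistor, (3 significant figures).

234 V

X_C = 1/(ωC) = 52.1 Ω
Z = 230 − j52.1 Ω
|Z| = √(230² + 52.1²) = 236 Ω
I = V/|Z| = 1.02 A
V_R = I·|Z_R| = 1.02 × 230 = 234 V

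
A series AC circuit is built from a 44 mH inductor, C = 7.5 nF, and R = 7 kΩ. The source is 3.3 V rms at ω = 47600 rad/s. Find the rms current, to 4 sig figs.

X_L = ωL = 2094 Ω
X_C = 1/(ωC) = 2801 Ω
Net reactance X = X_L − X_C = -706.7 Ω
Z = 7000 − j706.7 Ω
|Z| = √(7000² + 706.7²) = 7036 Ω
I = V/|Z| = 3.3/7036 = 469.0 μA

469.0 μA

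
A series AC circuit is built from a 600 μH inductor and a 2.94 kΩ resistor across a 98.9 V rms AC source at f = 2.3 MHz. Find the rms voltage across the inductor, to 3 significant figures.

93.7 V

ω = 2πf = 1.445e+07 rad/s
X_L = ωL = 8670 Ω
Z = 2940 + j8670 Ω
|Z| = √(2940² + 8670²) = 9160 Ω
I = V/|Z| = 10.8 mA
V_L = I·|Z_L| = 0.0108 × 8670 = 93.7 V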